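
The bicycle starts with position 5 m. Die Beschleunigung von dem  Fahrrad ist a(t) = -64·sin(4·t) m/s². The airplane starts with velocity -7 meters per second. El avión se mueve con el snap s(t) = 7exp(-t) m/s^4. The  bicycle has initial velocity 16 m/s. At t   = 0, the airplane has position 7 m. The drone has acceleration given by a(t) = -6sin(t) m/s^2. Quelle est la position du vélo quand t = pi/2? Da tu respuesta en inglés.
To find the answer, we compute 2 antiderivatives of a(t) = -64·sin(4·t). The integral of acceleration, with v(0) = 16, gives velocity: v(t) = 16·cos(4·t). Taking ∫v(t)dt and applying x(0) = 5, we find x(t) = 4·sin(4·t) + 5. Using x(t) = 4·sin(4·t) + 5 and substituting t = pi/2, we find x = 5.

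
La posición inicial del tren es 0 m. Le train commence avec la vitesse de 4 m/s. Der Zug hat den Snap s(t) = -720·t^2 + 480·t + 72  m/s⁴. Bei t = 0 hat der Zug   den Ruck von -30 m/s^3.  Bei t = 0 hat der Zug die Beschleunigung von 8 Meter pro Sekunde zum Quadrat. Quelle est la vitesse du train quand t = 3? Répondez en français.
Nous devons intégrer notre équation du snap s(t) = -720·t^2 + 480·t + 72 3 fois. En intégrant le snap et en utilisant la condition initiale j(0) = -30, nous obtenons j(t) = -240·t^3 + 240·t^2 + 72·t - 30. La primitive du jerk est l'accélération. En utilisant a(0) = 8, nous obtenons a(t) = -60·t^4 + 80·t^3 + 36·t^2 - 30·t + 8. La primitive de l'accélération, avec v(0) = 4, donne la vitesse: v(t) = -12·t^5 + 20·t^4 + 12·t^3 - 15·t^2 + 8·t + 4. En utilisant v(t) = -12·t^5 + 20·t^4 + 12·t^3 - 15·t^2 + 8·t + 4 et en substituant t = 3, nous trouvons v = -1079.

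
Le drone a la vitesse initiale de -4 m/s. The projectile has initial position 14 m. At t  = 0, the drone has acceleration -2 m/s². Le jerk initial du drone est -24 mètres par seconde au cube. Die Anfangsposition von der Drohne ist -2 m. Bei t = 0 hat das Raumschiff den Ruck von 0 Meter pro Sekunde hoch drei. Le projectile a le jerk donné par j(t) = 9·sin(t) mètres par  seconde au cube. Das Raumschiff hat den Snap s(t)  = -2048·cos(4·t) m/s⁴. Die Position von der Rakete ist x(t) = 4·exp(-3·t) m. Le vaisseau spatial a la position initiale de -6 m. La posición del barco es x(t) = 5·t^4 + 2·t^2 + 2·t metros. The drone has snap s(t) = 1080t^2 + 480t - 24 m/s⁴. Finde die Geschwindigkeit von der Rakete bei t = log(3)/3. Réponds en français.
Nous devons dériver notre équation de la position x(t) = 4·exp(-3·t) 1 fois. En dérivant la position, nous obtenons la vitesse: v(t) = -12·exp(-3·t). De l'équation de la vitesse v(t) = -12·exp(-3·t), nous substituons t = log(3)/3 pour obtenir v = -4.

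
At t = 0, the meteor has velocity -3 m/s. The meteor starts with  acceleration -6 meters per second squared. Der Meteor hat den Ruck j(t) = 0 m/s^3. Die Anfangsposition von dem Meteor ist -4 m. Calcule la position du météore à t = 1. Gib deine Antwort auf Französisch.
Nous devons intégrer notre équation du jerk j(t) = 0 3 fois. En prenant ∫j(t)dt et en appliquant a(0) = -6, nous trouvons a(t) = -6. L'intégrale de l'accélération est la vitesse. En utilisant v(0) = -3, nous obtenons v(t) = -6·t - 3. En prenant ∫v(t)dt et en appliquant x(0) = -4, nous trouvons x(t) = -3·t^2 - 3·t - 4. De l'équation de la position x(t) = -3·t^2 - 3·t - 4, nous substituons t = 1 pour obtenir x = -10.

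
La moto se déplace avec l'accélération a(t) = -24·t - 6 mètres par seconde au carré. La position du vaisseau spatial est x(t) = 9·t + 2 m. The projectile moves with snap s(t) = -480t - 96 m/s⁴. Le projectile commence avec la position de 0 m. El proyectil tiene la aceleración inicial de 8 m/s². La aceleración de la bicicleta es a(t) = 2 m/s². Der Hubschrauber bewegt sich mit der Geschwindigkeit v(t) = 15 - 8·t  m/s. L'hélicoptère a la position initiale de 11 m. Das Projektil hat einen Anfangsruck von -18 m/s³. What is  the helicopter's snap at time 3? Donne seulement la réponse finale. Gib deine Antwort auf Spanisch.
La respuesta es 0.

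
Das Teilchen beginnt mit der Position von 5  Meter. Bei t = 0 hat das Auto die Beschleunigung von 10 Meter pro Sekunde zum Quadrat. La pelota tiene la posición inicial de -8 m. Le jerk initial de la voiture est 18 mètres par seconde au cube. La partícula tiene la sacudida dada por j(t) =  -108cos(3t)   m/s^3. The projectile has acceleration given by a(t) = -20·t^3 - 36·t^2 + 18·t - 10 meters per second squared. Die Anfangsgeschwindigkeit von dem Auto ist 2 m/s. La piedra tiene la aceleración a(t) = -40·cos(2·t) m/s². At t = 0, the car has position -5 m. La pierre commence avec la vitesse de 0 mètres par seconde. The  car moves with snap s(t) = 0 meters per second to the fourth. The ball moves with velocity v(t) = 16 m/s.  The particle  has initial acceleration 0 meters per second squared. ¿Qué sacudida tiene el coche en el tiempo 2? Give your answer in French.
Nous devons trouver l'intégrale de notre équation du snap s(t) = 0 1 fois. En prenant ∫s(t)dt et en appliquant j(0) = 18, nous trouvons j(t) = 18. Nous avons le jerk j(t) = 18. En substituant t = 2: j(2) = 18.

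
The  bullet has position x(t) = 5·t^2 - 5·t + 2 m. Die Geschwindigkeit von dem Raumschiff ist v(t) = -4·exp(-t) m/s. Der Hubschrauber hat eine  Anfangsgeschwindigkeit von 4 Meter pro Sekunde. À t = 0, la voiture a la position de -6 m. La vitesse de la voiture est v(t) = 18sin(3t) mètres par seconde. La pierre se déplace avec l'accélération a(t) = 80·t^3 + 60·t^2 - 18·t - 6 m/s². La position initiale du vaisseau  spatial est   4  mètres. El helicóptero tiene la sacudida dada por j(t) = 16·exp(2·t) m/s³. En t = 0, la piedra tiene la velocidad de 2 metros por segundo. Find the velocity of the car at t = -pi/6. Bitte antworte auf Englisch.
Using v(t) = 18·sin(3·t) and substituting t = -pi/6, we find v = -18.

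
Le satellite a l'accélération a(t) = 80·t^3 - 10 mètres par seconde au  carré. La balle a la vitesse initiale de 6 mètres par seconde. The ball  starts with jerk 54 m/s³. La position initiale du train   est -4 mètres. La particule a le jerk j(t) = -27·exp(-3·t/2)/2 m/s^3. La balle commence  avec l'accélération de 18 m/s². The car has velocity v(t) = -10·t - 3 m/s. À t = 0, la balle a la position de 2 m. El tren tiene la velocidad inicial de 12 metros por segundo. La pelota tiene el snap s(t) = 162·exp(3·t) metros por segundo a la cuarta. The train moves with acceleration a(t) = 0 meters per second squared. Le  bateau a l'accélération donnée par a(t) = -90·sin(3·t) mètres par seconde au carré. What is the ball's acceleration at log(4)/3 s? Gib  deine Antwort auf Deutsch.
Um dies zu lösen, müssen wir 2 Integrale unserer Gleichung für den Snap s(t) = 162·exp(3·t) finden. Mit ∫s(t)dt und Anwendung von j(0) = 54, finden wir j(t) = 54·exp(3·t). Das Integral von dem Ruck, mit a(0) = 18, ergibt die Beschleunigung: a(t) = 18·exp(3·t). Wir haben die Beschleunigung a(t) = 18·exp(3·t). Durch Einsetzen von t = log(4)/3: a(log(4)/3) = 72.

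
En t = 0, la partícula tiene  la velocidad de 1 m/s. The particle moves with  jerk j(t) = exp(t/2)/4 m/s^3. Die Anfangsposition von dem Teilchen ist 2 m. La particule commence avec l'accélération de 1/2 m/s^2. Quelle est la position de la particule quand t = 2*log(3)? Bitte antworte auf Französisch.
Pour résoudre ceci, nous devons prendre 3 primitives de notre équation du jerk j(t) = exp(t/2)/4. En intégrant le jerk et en utilisant la condition initiale a(0) = 1/2, nous obtenons a(t) = exp(t/2)/2. La primitive de l'accélération est la vitesse. En utilisant v(0) = 1, nous obtenons v(t) = exp(t/2). En prenant ∫v(t)dt et en appliquant x(0) = 2, nous trouvons x(t) = 2·exp(t/2). Nous avons la position x(t) = 2·exp(t/2). En substituant t = 2*log(3): x(2*log(3)) = 6.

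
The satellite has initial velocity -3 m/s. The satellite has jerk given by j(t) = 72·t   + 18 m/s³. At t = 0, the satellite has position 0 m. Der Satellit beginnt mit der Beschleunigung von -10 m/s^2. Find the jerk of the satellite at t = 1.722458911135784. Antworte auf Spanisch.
Tenemos la sacudida j(t) = 72·t + 18. Sustituyendo t = 1.722458911135784: j(1.722458911135784) = 142.017041601776.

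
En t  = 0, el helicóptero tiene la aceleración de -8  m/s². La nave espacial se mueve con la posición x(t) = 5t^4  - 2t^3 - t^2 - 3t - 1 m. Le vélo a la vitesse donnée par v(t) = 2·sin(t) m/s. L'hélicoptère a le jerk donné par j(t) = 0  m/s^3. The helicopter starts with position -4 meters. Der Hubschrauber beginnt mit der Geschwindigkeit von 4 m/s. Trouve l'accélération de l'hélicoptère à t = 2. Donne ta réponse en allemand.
Um dies zu lösen, müssen wir 1 Integral unserer Gleichung für den Ruck j(t) = 0 finden. Die Stammfunktion von dem Ruck, mit a(0) = -8, ergibt die Beschleunigung: a(t) = -8. Mit a(t) = -8 und Einsetzen von t = 2, finden wir a = -8.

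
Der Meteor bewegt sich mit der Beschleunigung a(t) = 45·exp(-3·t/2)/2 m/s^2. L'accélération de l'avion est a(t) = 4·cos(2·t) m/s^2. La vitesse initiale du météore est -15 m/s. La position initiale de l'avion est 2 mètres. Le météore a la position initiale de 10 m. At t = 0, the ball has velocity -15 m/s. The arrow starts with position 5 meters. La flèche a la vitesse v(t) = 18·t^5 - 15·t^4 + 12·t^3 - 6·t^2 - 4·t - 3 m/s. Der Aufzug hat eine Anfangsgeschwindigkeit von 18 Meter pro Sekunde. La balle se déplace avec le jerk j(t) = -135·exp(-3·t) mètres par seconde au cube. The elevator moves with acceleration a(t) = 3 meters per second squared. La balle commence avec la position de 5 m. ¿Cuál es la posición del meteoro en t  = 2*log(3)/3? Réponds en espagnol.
Necesitamos integrar nuestra ecuación de la aceleración a(t) = 45·exp(-3·t/2)/2 2 veces. Tomando ∫a(t)dt y aplicando v(0) = -15, encontramos v(t) = -15·exp(-3·t/2). La integral de la velocidad, con x(0) = 10, da la posición: x(t) = 10·exp(-3·t/2). Tenemos la posición x(t) = 10·exp(-3·t/2). Sustituyendo t = 2*log(3)/3: x(2*log(3)/3) = 10/3.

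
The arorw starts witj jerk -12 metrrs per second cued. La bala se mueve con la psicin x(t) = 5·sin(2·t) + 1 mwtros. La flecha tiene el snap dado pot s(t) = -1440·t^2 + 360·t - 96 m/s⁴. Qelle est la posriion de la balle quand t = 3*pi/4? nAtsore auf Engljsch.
From the given position equation x(t) = 5·sin(2·t) + 1, we substitute t = 3*pi/4 to get x = -4.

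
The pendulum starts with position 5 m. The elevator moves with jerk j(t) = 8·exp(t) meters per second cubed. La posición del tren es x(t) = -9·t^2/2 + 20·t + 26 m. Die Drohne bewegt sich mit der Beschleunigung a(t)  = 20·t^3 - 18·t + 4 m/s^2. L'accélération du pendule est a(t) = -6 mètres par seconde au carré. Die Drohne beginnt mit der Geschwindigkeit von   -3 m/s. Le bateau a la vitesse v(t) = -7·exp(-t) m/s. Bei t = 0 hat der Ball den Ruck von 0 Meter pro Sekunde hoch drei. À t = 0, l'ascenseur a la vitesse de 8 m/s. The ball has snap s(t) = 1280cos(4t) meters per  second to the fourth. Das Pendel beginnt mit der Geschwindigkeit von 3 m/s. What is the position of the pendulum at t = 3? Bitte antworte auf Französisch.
En partant de l'accélération a(t) = -6, nous prenons 2 intégrales. En intégrant l'accélération et en utilisant la condition initiale v(0) = 3, nous obtenons v(t) = 3 - 6·t. La primitive de la vitesse est la position. En utilisant x(0) = 5, nous obtenons x(t) = -3·t^2 + 3·t + 5. De l'équation de la position x(t) = -3·t^2 + 3·t + 5, nous substituons t = 3 pour obtenir x = -13.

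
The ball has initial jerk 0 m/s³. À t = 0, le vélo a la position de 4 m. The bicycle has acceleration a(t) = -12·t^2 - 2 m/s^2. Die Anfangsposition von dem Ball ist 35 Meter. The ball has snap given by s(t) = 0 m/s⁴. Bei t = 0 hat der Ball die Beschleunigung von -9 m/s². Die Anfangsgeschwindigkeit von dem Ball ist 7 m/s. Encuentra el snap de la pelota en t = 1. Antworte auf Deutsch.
Mit s(t) = 0 und Einsetzen von t = 1, finden wir s = 0.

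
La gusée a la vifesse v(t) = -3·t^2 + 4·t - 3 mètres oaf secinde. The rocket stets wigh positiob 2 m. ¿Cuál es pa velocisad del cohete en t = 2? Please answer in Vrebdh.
De l'équation de la vitesse v(t) = -3·t^2 + 4·t - 3, nous substituons t = 2 pour obtenir v = -7.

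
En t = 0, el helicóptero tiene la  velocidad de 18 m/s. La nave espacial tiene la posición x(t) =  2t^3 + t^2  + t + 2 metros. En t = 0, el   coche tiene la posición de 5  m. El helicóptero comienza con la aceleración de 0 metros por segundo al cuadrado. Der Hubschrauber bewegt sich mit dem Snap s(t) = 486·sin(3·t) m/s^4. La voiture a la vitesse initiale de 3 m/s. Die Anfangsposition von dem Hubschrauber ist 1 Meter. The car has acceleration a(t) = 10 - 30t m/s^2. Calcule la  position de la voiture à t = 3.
Nous devons intégrer notre équation de l'accélération a(t) = 10 - 30·t 2 fois. En intégrant l'accélération et en utilisant la condition initiale v(0) = 3, nous obtenons v(t) = -15·t^2 + 10·t + 3. L'intégrale de la vitesse, avec x(0) = 5, donne la position: x(t) = -5·t^3 + 5·t^2 + 3·t + 5. De l'équation de la position x(t) = -5·t^3 + 5·t^2 + 3·t + 5, nous substituons t = 3 pour obtenir x = -76.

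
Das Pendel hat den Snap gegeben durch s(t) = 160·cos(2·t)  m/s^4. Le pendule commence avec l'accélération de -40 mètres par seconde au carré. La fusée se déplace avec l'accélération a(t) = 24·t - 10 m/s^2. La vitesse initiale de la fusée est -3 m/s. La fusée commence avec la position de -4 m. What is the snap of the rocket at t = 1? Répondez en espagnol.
Para resolver esto, necesitamos tomar 2 derivadas de nuestra ecuación de la aceleración a(t) = 24·t - 10. Tomando d/dt de a(t), encontramos j(t) = 24. La derivada de la sacudida da el snap: s(t) = 0. Tenemos el snap s(t) = 0. Sustituyendo t = 1: s(1) = 0.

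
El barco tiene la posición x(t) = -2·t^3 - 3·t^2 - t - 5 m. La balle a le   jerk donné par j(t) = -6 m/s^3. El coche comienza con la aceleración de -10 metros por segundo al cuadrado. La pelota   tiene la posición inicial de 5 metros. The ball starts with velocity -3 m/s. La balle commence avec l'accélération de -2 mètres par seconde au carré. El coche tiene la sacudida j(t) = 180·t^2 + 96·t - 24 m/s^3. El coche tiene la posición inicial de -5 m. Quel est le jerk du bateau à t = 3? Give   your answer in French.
En partant de la position x(t) = -2·t^3 - 3·t^2 - t - 5, nous prenons 3 dérivées. En prenant d/dt de x(t), nous trouvons v(t) = -6·t^2 - 6·t - 1. En prenant d/dt de v(t), nous trouvons a(t) = -12·t - 6. En prenant d/dt de a(t), nous trouvons j(t) = -12. En utilisant j(t) = -12 et en substituant t = 3, nous trouvons j = -12.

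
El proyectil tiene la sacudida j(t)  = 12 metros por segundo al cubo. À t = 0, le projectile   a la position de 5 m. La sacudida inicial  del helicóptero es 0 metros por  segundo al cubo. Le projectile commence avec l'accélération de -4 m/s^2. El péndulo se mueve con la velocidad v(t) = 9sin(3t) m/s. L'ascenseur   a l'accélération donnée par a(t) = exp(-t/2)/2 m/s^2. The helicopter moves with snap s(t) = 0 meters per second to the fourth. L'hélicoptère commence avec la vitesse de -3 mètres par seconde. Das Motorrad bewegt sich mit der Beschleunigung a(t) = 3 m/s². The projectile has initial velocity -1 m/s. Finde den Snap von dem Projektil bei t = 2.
Ausgehend von dem Ruck j(t) = 12, nehmen wir 1 Ableitung. Die Ableitung von dem Ruck ergibt den Snap: s(t) = 0. Mit s(t) = 0 und Einsetzen von t = 2, finden wir s = 0.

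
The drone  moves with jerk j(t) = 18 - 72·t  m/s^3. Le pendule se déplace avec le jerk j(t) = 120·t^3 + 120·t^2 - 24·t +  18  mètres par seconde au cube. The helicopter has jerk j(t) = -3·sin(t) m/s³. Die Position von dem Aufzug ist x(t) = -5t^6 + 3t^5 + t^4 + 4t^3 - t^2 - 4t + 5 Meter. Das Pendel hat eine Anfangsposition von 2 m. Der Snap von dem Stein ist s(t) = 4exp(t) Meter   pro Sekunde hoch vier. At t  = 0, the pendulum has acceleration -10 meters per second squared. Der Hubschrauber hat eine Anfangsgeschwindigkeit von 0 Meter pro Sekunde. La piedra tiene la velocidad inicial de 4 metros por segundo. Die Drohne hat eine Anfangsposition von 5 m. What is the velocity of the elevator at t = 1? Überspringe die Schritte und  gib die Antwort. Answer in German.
Die Antwort ist -5.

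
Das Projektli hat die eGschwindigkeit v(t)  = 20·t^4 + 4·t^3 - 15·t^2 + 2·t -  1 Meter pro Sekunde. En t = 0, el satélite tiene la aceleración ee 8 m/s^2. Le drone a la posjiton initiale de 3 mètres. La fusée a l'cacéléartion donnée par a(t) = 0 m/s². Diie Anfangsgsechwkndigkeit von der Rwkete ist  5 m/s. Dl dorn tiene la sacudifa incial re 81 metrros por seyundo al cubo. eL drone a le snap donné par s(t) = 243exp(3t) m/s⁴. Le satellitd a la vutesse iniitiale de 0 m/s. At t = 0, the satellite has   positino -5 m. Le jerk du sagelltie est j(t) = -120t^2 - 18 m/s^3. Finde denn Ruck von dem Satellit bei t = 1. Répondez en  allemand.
Wir haben den Ruck j(t) = -120·t^2 - 18. Durch Einsetzen von t = 1: j(1) = -138.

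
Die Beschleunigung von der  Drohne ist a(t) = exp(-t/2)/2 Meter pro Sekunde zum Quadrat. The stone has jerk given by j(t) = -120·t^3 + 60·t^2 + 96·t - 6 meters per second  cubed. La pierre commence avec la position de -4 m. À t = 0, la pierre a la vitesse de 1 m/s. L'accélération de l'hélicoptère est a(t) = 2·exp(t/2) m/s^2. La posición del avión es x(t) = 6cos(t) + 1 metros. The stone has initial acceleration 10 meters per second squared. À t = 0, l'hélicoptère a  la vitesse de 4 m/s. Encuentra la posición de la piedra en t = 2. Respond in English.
We need to integrate our jerk equation j(t) = -120·t^3 + 60·t^2 + 96·t - 6 3 times. Finding the antiderivative of j(t) and using a(0) = 10: a(t) = -30·t^4 + 20·t^3 + 48·t^2 - 6·t + 10. Integrating acceleration and using the initial condition v(0) = 1, we get v(t) = -6·t^5 + 5·t^4 + 16·t^3 - 3·t^2 + 10·t + 1. The antiderivative of velocity is position. Using x(0) = -4, we get x(t) = -t^6 + t^5 + 4·t^4 - t^3 + 5·t^2 + t - 4. We have position x(t) = -t^6 + t^5 + 4·t^4 - t^3 + 5·t^2 + t - 4. Substituting t = 2: x(2) = 42.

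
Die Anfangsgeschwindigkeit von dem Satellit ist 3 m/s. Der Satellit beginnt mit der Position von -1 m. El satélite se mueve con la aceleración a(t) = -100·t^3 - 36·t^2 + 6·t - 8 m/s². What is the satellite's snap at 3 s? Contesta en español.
Partiendo de la aceleración a(t) = -100·t^3 - 36·t^2 + 6·t - 8, tomamos 2 derivadas. Tomando d/dt de a(t), encontramos j(t) = -300·t^2 - 72·t + 6. La derivada de la sacudida da el snap: s(t) = -600·t - 72. Usando s(t) = -600·t - 72 y sustituyendo t = 3, encontramos s = -1872.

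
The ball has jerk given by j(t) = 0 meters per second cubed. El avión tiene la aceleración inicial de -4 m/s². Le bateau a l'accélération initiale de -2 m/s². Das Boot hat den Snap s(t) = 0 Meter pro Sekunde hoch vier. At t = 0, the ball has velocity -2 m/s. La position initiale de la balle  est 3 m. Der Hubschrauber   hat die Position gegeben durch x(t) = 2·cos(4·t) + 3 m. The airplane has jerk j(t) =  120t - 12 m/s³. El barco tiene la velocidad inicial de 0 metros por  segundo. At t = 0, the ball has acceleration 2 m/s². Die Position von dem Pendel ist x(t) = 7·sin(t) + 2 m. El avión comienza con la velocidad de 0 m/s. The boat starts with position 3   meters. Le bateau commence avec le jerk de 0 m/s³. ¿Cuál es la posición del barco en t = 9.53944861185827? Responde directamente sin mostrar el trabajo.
La respuesta es -88.0010798182847.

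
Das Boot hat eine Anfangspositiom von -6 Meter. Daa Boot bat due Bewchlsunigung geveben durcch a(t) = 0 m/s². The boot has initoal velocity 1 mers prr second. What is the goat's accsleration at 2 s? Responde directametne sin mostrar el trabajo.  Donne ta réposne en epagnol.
a(2) = 0.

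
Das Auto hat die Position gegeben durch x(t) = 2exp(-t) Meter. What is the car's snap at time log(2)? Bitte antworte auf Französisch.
Pour résoudre ceci, nous devons prendre 4 dérivées de notre équation de la position x(t) = 2·exp(-t). En prenant d/dt de x(t), nous trouvons v(t) = -2·exp(-t). En prenant d/dt de v(t), nous trouvons a(t) = 2·exp(-t). La dérivée de l'accélération donne le jerk: j(t) = -2·exp(-t). La dérivée du jerk donne le snap: s(t) = 2·exp(-t). En utilisant s(t) = 2·exp(-t) et en substituant t = log(2), nous trouvons s = 1.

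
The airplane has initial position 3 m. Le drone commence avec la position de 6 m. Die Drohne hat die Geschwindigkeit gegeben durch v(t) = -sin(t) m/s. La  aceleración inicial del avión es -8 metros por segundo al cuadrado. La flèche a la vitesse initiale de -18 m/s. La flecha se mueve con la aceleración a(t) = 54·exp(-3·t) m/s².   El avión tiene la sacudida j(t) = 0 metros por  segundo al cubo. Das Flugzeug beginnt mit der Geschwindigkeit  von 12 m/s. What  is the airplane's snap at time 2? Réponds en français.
Pour résoudre ceci, nous devons prendre 1 dérivée de notre équation du jerk j(t) = 0. En prenant d/dt de j(t), nous trouvons s(t) = 0. Nous avons le snap s(t) = 0. En substituant t = 2: s(2) = 0.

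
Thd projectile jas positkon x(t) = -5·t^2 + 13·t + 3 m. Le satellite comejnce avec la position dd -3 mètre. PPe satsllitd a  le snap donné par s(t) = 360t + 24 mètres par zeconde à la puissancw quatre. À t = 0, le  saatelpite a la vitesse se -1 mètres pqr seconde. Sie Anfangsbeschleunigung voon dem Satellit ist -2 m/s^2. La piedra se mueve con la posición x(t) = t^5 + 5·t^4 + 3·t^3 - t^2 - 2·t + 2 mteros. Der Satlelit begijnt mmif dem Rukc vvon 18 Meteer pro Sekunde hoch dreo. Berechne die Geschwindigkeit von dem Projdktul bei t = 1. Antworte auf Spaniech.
Para resolver esto, necesitamos tomar 1 derivada de nuestra ecuación de la posición x(t) = -5·t^2 + 13·t + 3. Derivando la posición, obtenemos la velocidad: v(t) = 13 - 10·t. De la ecuación de la velocidad v(t) = 13 - 10·t, sustituimos t = 1 para obtener v = 3.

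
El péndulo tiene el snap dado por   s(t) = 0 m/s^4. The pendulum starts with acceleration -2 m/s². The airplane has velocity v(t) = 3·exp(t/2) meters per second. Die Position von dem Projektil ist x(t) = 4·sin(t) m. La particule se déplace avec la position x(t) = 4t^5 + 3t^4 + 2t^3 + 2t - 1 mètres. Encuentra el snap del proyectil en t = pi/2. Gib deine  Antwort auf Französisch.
Pour résoudre ceci, nous devons prendre 4 dérivées de notre équation de la position x(t) = 4·sin(t). En prenant d/dt de x(t), nous trouvons v(t) = 4·cos(t). En dérivant la vitesse, nous obtenons l'accélération: a(t) = -4·sin(t). En prenant d/dt de a(t), nous trouvons j(t) = -4·cos(t). La dérivée du jerk donne le snap: s(t) = 4·sin(t). De l'équation du snap s(t) = 4·sin(t), nous substituons t = pi/2 pour obtenir s = 4.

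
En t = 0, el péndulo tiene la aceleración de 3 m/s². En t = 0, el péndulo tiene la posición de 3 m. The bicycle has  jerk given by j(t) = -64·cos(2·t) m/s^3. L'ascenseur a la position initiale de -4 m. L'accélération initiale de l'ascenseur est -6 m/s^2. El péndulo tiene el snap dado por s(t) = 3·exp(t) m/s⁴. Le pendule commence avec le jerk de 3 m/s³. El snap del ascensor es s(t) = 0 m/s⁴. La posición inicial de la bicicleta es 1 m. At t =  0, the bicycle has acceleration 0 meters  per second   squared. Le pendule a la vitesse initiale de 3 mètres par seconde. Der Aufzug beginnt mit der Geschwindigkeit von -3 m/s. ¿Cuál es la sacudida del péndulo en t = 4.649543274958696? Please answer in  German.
Um dies zu lösen, müssen wir 1 Stammfunktion unserer Gleichung für den Snap s(t) = 3·exp(t) finden. Mit ∫s(t)dt und Anwendung von j(0) = 3, finden wir j(t) = 3·exp(t). Wir haben den Ruck j(t) = 3·exp(t). Durch Einsetzen von t = 4.649543274958696: j(4.649543274958696) = 313.611689705080.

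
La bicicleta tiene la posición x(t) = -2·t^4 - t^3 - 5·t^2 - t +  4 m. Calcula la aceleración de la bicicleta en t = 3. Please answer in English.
To solve this, we need to take 2 derivatives of our position equation x(t) = -2·t^4 - t^3 - 5·t^2 - t + 4. Differentiating position, we get velocity: v(t) = -8·t^3 - 3·t^2 - 10·t - 1. Differentiating velocity, we get acceleration: a(t) = -24·t^2 - 6·t - 10. Using a(t) = -24·t^2 - 6·t - 10 and substituting t = 3, we find a = -244.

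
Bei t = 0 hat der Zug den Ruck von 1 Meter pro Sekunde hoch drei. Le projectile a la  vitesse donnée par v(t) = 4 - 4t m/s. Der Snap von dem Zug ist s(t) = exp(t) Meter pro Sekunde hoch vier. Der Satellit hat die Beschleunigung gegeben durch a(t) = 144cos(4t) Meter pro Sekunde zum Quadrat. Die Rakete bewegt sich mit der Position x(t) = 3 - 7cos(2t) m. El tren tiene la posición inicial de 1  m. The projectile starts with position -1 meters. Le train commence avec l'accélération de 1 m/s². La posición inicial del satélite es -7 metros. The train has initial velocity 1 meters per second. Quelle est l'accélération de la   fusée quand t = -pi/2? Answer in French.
Nous devons dériver notre équation de la position x(t) = 3 - 7·cos(2·t) 2 fois. En dérivant la position, nous obtenons la vitesse: v(t) = 14·sin(2·t). En prenant d/dt de v(t), nous trouvons a(t) = 28·cos(2·t). Nous avons l'accélération a(t) = 28·cos(2·t). En substituant t = -pi/2: a(-pi/2) = -28.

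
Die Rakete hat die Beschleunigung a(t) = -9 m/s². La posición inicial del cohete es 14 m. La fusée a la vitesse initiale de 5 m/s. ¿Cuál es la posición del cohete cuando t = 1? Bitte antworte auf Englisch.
To solve this, we need to take 2 antiderivatives of our acceleration equation a(t) = -9. Taking ∫a(t)dt and applying v(0) = 5, we find v(t) = 5 - 9·t. The antiderivative of velocity, with x(0) = 14, gives position: x(t) = -9·t^2/2 + 5·t + 14. We have position x(t) = -9·t^2/2 + 5·t + 14. Substituting t = 1: x(1) = 29/2.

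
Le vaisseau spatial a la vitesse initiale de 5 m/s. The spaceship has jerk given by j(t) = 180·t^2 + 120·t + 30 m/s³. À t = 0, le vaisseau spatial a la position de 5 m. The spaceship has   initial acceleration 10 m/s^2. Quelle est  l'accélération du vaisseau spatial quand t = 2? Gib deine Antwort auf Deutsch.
Um dies zu lösen, müssen wir 1 Stammfunktion unserer Gleichung für den Ruck j(t) = 180·t^2 + 120·t + 30 finden. Das Integral von dem Ruck, mit a(0) = 10, ergibt die Beschleunigung: a(t) = 60·t^3 + 60·t^2 + 30·t + 10. Mit a(t) = 60·t^3 + 60·t^2 + 30·t + 10 und Einsetzen von t = 2, finden wir a = 790.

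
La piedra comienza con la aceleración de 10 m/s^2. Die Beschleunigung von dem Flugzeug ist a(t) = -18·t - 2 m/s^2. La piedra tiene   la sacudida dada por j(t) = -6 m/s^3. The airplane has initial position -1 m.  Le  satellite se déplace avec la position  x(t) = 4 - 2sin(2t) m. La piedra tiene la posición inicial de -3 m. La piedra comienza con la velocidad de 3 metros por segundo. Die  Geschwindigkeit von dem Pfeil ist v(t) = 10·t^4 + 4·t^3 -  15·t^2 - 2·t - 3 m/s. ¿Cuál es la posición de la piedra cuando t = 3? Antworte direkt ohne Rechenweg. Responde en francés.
La position à t = 3 est x = 24.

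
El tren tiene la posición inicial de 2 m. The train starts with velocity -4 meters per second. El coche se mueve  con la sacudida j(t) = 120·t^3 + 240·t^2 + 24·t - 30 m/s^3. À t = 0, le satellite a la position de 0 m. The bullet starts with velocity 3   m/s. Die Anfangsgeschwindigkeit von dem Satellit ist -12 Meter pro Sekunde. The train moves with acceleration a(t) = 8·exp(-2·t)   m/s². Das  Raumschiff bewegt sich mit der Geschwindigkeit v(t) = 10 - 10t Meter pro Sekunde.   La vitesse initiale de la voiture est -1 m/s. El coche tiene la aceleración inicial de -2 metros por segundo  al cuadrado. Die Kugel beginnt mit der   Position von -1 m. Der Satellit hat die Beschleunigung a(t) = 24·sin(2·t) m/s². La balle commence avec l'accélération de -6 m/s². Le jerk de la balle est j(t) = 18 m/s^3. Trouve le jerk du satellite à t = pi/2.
Nous devons dériver notre équation de l'accélération a(t) = 24·sin(2·t) 1 fois. La dérivée de l'accélération donne le jerk: j(t) = 48·cos(2·t). De l'équation du jerk j(t) = 48·cos(2·t), nous substituons t = pi/2 pour obtenir j = -48.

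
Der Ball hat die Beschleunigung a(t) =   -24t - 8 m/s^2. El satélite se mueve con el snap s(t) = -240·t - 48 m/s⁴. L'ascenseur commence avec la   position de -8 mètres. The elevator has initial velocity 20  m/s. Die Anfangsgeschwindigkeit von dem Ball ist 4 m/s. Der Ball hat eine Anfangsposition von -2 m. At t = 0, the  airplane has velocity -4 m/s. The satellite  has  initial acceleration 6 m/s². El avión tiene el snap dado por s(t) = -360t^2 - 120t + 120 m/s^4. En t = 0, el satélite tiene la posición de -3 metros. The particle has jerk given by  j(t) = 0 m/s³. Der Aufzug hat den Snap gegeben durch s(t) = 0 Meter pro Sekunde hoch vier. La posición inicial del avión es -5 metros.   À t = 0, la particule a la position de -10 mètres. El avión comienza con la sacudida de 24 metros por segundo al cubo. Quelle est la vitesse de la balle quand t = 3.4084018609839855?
Pour résoudre ceci, nous devons prendre 1 intégrale de notre équation de l'accélération a(t) = -24·t - 8. La primitive de l'accélération est la vitesse. En utilisant v(0) = 4, nous obtenons v(t) = -12·t^2 - 8·t + 4. De l'équation de la vitesse v(t) = -12·t^2 - 8·t + 4, nous substituons t = 3.4084018609839855 pour obtenir v = -162.673653839381.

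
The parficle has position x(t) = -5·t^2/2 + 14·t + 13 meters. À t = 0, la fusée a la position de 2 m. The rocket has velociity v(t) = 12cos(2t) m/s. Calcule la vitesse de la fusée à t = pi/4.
De l'équation de la vitesse v(t) = 12·cos(2·t), nous substituons t = pi/4 pour obtenir v = 0.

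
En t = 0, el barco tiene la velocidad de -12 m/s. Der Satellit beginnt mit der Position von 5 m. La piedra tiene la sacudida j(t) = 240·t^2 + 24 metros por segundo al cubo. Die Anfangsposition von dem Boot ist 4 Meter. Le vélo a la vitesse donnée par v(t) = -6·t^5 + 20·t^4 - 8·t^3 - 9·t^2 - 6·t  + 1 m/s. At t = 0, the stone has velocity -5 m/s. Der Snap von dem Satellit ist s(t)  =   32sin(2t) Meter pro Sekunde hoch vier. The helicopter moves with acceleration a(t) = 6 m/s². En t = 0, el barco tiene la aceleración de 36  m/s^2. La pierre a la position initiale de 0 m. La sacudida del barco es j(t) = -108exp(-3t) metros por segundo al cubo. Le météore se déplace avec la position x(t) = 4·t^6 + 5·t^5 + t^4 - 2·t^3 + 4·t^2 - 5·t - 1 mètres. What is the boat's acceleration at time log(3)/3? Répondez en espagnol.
Debemos encontrar la antiderivada de nuestra ecuación de la sacudida j(t) = -108·exp(-3·t) 1 vez. Integrando la sacudida y usando la condición inicial a(0) = 36, obtenemos a(t) = 36·exp(-3·t). Usando a(t) = 36·exp(-3·t) y sustituyendo t = log(3)/3, encontramos a = 12.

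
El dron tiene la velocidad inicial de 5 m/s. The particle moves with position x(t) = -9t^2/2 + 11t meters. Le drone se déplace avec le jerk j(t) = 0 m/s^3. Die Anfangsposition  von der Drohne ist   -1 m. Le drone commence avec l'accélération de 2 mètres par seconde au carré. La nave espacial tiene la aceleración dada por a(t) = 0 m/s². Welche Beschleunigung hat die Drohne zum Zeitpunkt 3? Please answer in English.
Starting from jerk j(t) = 0, we take 1 integral. Integrating jerk and using the initial condition a(0) = 2, we get a(t) = 2. From the given acceleration equation a(t) = 2, we substitute t = 3 to get a = 2.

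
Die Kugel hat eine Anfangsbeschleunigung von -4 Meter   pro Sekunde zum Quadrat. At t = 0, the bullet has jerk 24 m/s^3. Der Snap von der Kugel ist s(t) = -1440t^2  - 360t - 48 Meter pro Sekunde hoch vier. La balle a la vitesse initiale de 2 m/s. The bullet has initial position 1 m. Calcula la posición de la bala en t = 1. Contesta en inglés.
We need to integrate our snap equation s(t) = -1440·t^2 - 360·t - 48 4 times. The antiderivative of snap is jerk. Using j(0) = 24, we get j(t) = -480·t^3 - 180·t^2 - 48·t + 24. The antiderivative of jerk is acceleration. Using a(0) = -4, we get a(t) = -120·t^4 - 60·t^3 - 24·t^2 + 24·t - 4. Taking ∫a(t)dt and applying v(0) = 2, we find v(t) = -24·t^5 - 15·t^4 - 8·t^3 + 12·t^2 - 4·t + 2. Integrating velocity and using the initial condition x(0) = 1, we get x(t) = -4·t^6 - 3·t^5 - 2·t^4 + 4·t^3 - 2·t^2 + 2·t + 1. Using x(t) = -4·t^6 - 3·t^5 - 2·t^4 + 4·t^3 - 2·t^2 + 2·t + 1 and substituting t = 1, we find x = -4.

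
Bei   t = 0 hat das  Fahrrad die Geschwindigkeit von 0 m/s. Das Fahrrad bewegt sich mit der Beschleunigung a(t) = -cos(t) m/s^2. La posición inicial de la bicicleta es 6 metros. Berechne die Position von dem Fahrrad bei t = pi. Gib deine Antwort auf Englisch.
To solve this, we need to take 2 integrals of our acceleration equation a(t) = -cos(t). Finding the antiderivative of a(t) and using v(0) = 0: v(t) = -sin(t). Finding the antiderivative of v(t) and using x(0) = 6: x(t) = cos(t) + 5. Using x(t) = cos(t) + 5 and substituting t = pi, we find x = 4.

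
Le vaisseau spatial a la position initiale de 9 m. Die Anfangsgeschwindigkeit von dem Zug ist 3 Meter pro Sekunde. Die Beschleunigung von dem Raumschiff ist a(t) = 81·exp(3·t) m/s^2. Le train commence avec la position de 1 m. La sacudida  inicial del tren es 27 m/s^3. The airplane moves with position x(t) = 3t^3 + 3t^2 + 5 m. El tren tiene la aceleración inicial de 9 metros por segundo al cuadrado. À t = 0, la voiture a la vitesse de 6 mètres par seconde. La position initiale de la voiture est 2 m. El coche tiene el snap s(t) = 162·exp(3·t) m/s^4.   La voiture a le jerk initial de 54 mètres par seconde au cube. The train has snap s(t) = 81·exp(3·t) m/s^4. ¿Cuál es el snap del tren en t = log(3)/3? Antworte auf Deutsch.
Wir haben den Snap s(t) = 81·exp(3·t). Durch Einsetzen von t = log(3)/3: s(log(3)/3) = 243.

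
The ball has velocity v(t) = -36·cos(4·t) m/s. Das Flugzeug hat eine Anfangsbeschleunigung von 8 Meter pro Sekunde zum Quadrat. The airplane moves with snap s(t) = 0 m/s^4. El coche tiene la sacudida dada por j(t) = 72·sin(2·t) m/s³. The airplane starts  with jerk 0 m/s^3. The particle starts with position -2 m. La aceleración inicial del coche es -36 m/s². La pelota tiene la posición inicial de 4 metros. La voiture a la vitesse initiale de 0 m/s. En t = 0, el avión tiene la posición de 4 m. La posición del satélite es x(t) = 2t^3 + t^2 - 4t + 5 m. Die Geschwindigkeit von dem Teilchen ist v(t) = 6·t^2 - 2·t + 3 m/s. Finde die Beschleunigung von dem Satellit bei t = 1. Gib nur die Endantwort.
Bei t = 1, a = 14.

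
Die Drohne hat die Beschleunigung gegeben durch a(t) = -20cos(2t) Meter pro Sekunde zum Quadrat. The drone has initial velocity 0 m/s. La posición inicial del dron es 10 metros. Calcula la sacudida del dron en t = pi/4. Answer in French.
Nous devons dériver notre équation de l'accélération a(t) = -20·cos(2·t) 1 fois. En prenant d/dt de a(t), nous trouvons j(t) = 40·sin(2·t). Nous avons le jerk j(t) = 40·sin(2·t). En substituant t = pi/4: j(pi/4) = 40.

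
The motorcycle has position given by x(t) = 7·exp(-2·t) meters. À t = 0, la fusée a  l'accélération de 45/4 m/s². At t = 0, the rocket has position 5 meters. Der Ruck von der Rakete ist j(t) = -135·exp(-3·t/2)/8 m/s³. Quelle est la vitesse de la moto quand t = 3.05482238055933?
En partant de la position x(t) = 7·exp(-2·t), nous prenons 1 dérivée. En prenant d/dt de x(t), nous trouvons v(t) = -14·exp(-2·t). En utilisant v(t) = -14·exp(-2·t) et en substituant t = 3.05482238055933, nous trouvons v = -0.0310987569047738.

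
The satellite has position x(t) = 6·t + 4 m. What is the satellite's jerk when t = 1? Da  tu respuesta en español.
Partiendo de la posición x(t) = 6·t + 4, tomamos 3 derivadas. Tomando d/dt de x(t), encontramos v(t) = 6. Tomando d/dt de v(t), encontramos a(t) = 0. Derivando la aceleración, obtenemos la sacudida: j(t) = 0. Usando j(t) = 0 y sustituyendo t = 1, encontramos j = 0.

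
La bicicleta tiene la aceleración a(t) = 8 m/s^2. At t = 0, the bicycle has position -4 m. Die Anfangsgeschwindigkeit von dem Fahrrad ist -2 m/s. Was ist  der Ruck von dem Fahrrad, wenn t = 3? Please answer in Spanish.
Partiendo de la aceleración a(t) = 8, tomamos 1 derivada. La derivada de la aceleración da la sacudida: j(t) = 0. De la ecuación de la sacudida j(t) = 0, sustituimos t = 3 para obtener j = 0.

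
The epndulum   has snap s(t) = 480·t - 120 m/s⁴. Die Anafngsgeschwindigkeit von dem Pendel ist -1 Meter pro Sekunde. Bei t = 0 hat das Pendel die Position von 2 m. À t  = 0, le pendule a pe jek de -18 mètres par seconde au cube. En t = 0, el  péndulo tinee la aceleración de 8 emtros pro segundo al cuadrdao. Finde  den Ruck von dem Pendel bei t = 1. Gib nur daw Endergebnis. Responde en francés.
j(1) = 102.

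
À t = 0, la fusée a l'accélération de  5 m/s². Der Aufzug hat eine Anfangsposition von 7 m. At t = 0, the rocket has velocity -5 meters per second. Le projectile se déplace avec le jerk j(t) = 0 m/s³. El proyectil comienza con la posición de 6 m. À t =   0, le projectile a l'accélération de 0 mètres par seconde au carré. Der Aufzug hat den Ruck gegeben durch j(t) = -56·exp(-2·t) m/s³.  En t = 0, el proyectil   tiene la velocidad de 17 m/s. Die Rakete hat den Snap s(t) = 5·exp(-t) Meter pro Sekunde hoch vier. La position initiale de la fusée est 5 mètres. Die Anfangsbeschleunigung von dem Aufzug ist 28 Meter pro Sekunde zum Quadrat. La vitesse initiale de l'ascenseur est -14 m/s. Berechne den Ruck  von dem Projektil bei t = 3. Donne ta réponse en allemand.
Wir haben den Ruck j(t) = 0. Durch Einsetzen von t = 3: j(3) = 0.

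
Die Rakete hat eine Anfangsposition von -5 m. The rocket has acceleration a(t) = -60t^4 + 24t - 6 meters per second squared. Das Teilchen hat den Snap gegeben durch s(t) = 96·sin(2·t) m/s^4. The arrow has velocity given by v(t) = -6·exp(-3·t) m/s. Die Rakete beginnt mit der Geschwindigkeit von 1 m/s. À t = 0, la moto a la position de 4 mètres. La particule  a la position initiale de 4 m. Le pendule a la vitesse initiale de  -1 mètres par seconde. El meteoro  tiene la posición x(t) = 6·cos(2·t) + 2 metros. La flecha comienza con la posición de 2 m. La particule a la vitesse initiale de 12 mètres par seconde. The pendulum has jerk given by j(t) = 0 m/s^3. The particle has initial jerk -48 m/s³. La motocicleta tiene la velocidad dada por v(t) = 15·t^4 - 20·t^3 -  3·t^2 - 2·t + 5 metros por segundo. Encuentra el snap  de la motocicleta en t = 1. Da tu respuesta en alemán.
Wir müssen unsere Gleichung für die Geschwindigkeit v(t) = 15·t^4 - 20·t^3 - 3·t^2 - 2·t + 5 3-mal ableiten. Mit d/dt von v(t) finden wir a(t) = 60·t^3 - 60·t^2 - 6·t - 2. Durch Ableiten von der Beschleunigung erhalten wir den Ruck: j(t) = 180·t^2 - 120·t - 6. Durch Ableiten von dem Ruck erhalten wir den Snap: s(t) = 360·t - 120. Aus der Gleichung für den Snap s(t) = 360·t - 120, setzen wir t = 1 ein und erhalten s = 240.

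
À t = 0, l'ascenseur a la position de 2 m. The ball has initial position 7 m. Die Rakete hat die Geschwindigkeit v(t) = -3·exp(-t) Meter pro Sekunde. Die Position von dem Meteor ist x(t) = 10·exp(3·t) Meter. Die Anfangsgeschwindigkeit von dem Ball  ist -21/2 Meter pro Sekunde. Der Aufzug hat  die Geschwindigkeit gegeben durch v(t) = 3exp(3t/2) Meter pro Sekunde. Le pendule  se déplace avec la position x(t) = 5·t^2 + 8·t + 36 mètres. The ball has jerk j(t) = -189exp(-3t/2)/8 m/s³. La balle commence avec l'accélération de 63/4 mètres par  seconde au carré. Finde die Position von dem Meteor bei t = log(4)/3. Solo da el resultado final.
Die Position bei t = log(4)/3 ist x = 40.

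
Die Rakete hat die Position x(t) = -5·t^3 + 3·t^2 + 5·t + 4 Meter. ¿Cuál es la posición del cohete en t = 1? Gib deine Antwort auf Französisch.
De l'équation de la position x(t) = -5·t^3 + 3·t^2 + 5·t + 4, nous substituons t = 1 pour obtenir x = 7.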